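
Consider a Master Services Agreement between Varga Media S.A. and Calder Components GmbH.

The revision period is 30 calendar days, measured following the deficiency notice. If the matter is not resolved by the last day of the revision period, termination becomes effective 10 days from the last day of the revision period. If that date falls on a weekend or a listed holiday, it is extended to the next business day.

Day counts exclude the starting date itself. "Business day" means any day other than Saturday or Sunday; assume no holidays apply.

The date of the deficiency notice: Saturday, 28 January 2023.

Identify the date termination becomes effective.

The last day of the revision period: 30 calendar days after 28 January 2023 is 27 February 2023.
The date termination becomes effective: 10 calendar days after 27 February 2023 is 9 March 2023. 9 March 2023 is a Thursday, so no roll-forward applies.

9 March 2023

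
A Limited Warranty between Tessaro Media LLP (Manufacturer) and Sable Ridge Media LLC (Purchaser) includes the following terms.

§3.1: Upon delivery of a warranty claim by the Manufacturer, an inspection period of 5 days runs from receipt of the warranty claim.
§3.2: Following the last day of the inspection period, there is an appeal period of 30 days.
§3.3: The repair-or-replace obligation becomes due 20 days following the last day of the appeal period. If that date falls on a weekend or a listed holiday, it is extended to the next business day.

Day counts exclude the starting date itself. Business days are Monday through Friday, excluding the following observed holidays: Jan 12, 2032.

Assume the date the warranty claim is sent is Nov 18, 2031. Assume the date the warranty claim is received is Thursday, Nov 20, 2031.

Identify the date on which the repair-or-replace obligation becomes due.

The last day of the inspection period: 5 calendar days after Nov 20, 2031 is Nov 25, 2031.
The last day of the appeal period: 30 calendar days after Nov 25, 2031 is Dec 25, 2031.
The date on which the repair-or-replace obligation becomes due: Dec 25, 2031 + 20 days = Jan 14, 2032. Jan 14, 2032 is a Wednesday and is not a listed holiday, so no roll-forward applies.

Jan 14, 2032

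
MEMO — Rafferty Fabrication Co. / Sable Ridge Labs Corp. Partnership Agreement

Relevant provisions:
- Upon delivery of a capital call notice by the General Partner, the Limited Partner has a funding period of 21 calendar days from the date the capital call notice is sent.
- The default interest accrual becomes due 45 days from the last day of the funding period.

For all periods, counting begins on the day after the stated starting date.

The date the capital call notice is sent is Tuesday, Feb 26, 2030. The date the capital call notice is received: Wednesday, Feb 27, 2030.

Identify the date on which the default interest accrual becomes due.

The last day of the funding period: 21 calendar days after Feb 26, 2030 is Mar 19, 2030.
Adding 45 calendar days to Mar 19, 2030 gives May 3, 2030, which is the date on which the default interest accrual becomes due.

May 3, 2030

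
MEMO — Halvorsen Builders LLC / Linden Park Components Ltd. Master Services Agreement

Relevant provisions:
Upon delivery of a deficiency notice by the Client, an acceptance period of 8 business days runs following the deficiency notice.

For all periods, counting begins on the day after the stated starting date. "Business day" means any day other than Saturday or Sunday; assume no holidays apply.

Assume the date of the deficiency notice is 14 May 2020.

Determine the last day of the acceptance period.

The last day of the acceptance period: counting 8 business days from Thursday, 14 May 2020 (May 15, May 18, May 19, May 20, May 21, May 22, May 25, May 26, skipping weekends) reaches Tuesday, 26 May 2020.

26 May 2020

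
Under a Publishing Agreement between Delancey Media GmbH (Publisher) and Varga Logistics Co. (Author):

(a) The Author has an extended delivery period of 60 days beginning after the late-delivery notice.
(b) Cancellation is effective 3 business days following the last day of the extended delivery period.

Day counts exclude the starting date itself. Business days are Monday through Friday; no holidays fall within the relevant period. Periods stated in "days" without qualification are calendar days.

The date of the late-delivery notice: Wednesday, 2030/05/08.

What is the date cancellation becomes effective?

2030/07/10

The last day of the extended delivery period: 2030/05/08 + 60 days = 2030/07/07.
The date cancellation becomes effective: 3 business days after Sunday, 2030/07/07, skipping weekends — Jul 8, Jul 9, Jul 10 — lands on Wednesday, 2030/07/10.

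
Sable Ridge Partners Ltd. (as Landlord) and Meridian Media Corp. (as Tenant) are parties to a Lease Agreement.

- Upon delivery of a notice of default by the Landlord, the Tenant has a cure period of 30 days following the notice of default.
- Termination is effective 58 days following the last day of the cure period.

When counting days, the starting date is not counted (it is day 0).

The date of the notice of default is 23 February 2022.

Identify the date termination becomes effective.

22 May 2022

The last day of the cure period: 23 February 2022 + 30 days = 25 March 2022.
Adding 58 calendar days to 25 March 2022 gives 22 May 2022, which is the date termination becomes effective.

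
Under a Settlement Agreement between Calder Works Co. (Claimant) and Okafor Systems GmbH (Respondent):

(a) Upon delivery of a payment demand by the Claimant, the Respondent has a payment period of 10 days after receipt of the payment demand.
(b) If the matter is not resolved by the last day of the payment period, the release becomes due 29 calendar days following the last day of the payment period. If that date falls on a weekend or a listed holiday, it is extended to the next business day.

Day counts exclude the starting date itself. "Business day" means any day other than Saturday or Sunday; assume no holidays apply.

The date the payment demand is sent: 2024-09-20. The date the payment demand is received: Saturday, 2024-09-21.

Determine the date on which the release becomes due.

Adding 10 calendar days to 2024-09-21 gives 2024-10-01, which is the last day of the payment period.
Adding 29 calendar days to 2024-10-01 gives 2024-10-30, which is the date on which the release becomes due. 2024-10-30 is a Wednesday, so no roll-forward applies.

2024-10-30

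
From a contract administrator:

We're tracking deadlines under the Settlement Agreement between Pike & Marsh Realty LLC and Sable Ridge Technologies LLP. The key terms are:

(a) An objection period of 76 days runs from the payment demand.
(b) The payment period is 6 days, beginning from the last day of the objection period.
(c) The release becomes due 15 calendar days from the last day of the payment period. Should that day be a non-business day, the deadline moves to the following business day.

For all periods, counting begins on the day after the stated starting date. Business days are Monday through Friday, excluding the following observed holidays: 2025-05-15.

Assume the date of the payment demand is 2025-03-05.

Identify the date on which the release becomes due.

Adding 76 calendar days to 2025-03-05 gives 2025-05-20, which is the last day of the objection period.
Adding 6 calendar days to 2025-05-20 gives 2025-05-26, which is the last day of the payment period.
Adding 15 calendar days to 2025-05-26 gives 2025-06-10, which is the date on which the release becomes due. 2025-06-10 is a Tuesday and is not a listed holiday, so no roll-forward applies.

2025-06-10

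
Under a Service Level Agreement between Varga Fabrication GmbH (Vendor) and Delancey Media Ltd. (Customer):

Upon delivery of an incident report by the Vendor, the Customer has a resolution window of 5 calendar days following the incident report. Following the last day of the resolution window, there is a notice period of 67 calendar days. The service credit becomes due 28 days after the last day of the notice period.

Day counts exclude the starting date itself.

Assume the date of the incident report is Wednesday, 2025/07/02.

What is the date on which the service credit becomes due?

2025/10/10

The last day of the resolution window: 5 calendar days after 2025/07/02 is 2025/07/07.
Adding 67 calendar days to 2025/07/07 gives 2025/09/12, which is the last day of the notice period.
The date on which the service credit becomes due: 28 calendar days after 2025/09/12 is 2025/10/10.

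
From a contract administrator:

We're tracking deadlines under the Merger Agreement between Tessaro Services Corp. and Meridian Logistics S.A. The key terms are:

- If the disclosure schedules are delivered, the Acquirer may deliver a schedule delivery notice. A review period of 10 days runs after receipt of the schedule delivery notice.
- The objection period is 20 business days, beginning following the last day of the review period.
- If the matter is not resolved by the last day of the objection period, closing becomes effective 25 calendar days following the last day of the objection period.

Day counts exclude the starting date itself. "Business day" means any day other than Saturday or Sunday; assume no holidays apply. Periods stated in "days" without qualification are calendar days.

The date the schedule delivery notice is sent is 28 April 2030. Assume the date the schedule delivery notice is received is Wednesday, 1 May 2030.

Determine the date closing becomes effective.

Adding 10 calendar days to 1 May 2030 gives 11 May 2030, which is the last day of the review period.
The last day of the objection period: counting 20 business days from Saturday, 11 May 2030 (May 13, May 14, May 15, May 16, …, Jun 5, Jun 6, Jun 7, skipping weekends) reaches Friday, 7 June 2030.
Adding 25 calendar days to 7 June 2030 gives 2 July 2030, which is the date closing becomes effective.

2 July 2030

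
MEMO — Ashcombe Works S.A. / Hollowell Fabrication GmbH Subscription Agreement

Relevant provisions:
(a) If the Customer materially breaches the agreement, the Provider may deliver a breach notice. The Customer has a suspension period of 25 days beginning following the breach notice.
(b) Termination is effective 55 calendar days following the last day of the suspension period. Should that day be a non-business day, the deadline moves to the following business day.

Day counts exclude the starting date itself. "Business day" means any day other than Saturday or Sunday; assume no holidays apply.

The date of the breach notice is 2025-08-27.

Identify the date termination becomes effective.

The last day of the suspension period: 25 calendar days after 2025-08-27 is 2025-09-21.
The date termination becomes effective: 55 calendar days after 2025-09-21 is 2025-11-15. That falls on a Saturday, so it rolls to the next business day, Monday, 2025-11-17.

2025-11-17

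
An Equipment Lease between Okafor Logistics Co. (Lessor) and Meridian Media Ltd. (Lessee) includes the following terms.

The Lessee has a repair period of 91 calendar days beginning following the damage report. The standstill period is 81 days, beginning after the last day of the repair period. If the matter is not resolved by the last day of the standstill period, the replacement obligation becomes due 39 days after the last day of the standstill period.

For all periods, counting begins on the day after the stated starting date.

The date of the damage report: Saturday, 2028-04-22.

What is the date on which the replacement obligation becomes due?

2028-11-19

The last day of the repair period: 91 calendar days after 2028-04-22 is 2028-07-22.
Adding 81 calendar days to 2028-07-22 gives 2028-10-11, which is the last day of the standstill period.
The date on which the replacement obligation becomes due: 39 calendar days after 2028-10-11 is 2028-11-19.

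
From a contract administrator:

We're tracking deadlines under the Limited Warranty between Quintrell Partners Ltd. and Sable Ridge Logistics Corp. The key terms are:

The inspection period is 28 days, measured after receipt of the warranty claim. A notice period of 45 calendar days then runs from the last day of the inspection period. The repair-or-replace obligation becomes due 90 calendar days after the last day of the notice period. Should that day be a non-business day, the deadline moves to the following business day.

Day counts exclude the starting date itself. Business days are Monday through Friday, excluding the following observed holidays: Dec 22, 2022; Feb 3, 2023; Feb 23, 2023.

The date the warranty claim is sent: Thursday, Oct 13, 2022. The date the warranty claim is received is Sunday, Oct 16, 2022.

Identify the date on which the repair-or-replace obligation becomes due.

The last day of the inspection period: 28 calendar days after Oct 16, 2022 is Nov 13, 2022.
The last day of the notice period: Nov 13, 2022 + 45 days = Dec 28, 2022.
The date on which the repair-or-replace obligation becomes due: 90 calendar days after Dec 28, 2022 is Mar 28, 2023. Mar 28, 2023 is a Tuesday and is not a listed holiday, so no roll-forward applies.

Mar 28, 2023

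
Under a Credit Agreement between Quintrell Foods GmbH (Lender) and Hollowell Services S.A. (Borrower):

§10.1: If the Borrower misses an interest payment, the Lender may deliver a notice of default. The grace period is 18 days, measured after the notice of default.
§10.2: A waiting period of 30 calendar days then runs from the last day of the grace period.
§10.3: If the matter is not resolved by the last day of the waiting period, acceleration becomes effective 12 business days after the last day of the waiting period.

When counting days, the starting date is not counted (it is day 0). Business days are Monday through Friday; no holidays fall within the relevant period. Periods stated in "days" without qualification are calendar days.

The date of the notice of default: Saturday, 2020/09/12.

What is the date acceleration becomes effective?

2020/11/17

The last day of the grace period: 2020/09/12 + 18 days = 2020/09/30.
The last day of the waiting period: 30 calendar days after 2020/09/30 is 2020/10/30.
The date acceleration becomes effective: counting 12 business days from Friday, 2020/10/30 (Nov 2, Nov 3, Nov 4, Nov 5, …, Nov 13, Nov 16, Nov 17, skipping weekends) reaches Tuesday, 2020/11/17.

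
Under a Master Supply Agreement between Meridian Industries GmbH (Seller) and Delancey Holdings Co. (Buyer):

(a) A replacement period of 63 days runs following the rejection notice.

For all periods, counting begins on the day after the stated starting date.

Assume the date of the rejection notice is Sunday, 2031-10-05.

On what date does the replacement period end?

The last day of the replacement period: 2031-10-05 + 63 days = 2031-12-07.

2031-12-07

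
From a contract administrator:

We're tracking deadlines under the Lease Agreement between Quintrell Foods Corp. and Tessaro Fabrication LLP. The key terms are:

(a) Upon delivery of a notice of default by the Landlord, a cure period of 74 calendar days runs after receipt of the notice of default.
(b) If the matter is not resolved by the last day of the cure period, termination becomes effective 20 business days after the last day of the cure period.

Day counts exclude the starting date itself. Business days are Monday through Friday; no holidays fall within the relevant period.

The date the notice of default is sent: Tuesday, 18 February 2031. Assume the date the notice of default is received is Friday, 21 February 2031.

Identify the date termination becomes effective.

3 June 2031

Adding 74 calendar days to 21 February 2031 gives 6 May 2031, which is the last day of the cure period.
From Tuesday, 6 May 2031, 20 business days (May 7, May 8, May 9, May 12, …, May 30, Jun 2, Jun 3, skipping weekends) brings us to Tuesday, 3 June 2031, which is the date termination becomes effective.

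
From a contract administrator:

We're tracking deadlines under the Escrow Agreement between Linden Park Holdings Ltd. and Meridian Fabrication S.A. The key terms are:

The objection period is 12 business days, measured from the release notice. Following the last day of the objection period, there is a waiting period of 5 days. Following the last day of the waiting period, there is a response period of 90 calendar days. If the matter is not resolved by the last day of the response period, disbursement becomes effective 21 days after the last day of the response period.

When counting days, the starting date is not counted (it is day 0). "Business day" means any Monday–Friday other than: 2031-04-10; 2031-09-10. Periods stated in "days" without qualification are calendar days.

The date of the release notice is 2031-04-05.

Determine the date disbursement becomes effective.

The last day of the objection period: 12 business days after Saturday, 2031-04-05, skipping weekends and the listed holiday on Apr 10 — Apr 7, Apr 8, Apr 9, Apr 11, …, Apr 21, Apr 22, Apr 23 — lands on Wednesday, 2031-04-23.
The last day of the waiting period: 5 calendar days after 2031-04-23 is 2031-04-28.
The last day of the response period: 2031-04-28 + 90 days = 2031-07-27.
Adding 21 calendar days to 2031-07-27 gives 2031-08-17, which is the date disbursement becomes effective.

2031-08-17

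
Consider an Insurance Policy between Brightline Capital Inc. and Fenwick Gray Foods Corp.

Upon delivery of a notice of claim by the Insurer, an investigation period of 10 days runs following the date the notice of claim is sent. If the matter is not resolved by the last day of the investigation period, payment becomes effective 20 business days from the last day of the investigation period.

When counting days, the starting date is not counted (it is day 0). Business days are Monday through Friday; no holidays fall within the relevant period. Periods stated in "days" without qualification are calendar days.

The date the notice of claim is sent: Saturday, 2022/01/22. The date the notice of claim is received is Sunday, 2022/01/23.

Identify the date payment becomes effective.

2022/03/01

Adding 10 calendar days to 2022/01/22 gives 2022/02/01, which is the last day of the investigation period.
From Tuesday, 2022/02/01, 20 business days (Feb 2, Feb 3, Feb 4, Feb 7, …, Feb 25, Feb 28, Mar 1, skipping weekends) brings us to Tuesday, 2022/03/01, which is the date payment becomes effective.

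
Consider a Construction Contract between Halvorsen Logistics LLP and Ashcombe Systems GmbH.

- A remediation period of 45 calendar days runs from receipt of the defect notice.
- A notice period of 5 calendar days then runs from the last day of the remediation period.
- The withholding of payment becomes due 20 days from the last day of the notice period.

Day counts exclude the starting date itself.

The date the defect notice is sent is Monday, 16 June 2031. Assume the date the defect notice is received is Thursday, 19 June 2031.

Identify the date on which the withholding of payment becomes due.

The last day of the remediation period: 19 June 2031 + 45 days = 3 August 2031.
Adding 5 calendar days to 3 August 2031 gives 8 August 2031, which is the last day of the notice period.
Adding 20 calendar days to 8 August 2031 gives 28 August 2031, which is the date on which the withholding of payment becomes due.

28 August 2031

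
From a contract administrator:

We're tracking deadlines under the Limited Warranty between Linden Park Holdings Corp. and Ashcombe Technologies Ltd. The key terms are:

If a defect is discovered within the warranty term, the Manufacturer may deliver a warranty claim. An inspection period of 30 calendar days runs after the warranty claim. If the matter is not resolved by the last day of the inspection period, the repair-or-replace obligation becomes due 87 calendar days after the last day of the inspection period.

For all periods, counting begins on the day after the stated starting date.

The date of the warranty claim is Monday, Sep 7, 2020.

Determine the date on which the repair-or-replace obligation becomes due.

Adding 30 calendar days to Sep 7, 2020 gives Oct 7, 2020, which is the last day of the inspection period.
Adding 87 calendar days to Oct 7, 2020 gives Jan 2, 2021, which is the date on which the repair-or-replace obligation becomes due.

Jan 2, 2021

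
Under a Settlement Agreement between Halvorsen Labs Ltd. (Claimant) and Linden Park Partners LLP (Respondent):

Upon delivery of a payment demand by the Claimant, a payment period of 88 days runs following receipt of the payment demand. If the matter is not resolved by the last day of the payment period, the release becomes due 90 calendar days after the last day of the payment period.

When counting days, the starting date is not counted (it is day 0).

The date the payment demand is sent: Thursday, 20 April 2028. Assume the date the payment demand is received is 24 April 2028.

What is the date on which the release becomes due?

Adding 88 calendar days to 24 April 2028 gives 21 July 2028, which is the last day of the payment period.
Adding 90 calendar days to 21 July 2028 gives 19 October 2028, which is the date on which the release becomes due.

19 October 2028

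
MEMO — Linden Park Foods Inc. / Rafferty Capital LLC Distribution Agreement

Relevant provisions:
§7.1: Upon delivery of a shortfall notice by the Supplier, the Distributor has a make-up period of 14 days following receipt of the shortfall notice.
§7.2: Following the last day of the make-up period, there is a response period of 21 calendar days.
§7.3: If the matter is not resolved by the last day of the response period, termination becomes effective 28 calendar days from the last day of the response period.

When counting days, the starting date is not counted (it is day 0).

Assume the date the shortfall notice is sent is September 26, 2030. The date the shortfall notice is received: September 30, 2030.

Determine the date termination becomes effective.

The last day of the make-up period: September 30, 2030 + 14 days = October 14, 2030.
The last day of the response period: October 14, 2030 + 21 days = November 4, 2030.
Adding 28 calendar days to November 4, 2030 gives December 2, 2030, which is the date termination becomes effective.

December 2, 2030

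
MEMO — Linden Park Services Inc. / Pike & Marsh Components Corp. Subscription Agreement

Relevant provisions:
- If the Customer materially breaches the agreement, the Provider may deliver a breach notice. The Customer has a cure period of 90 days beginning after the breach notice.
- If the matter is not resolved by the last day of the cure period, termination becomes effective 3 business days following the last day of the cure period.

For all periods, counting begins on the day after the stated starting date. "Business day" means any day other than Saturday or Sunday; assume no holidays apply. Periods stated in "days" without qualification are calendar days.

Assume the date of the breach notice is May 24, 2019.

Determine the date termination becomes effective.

Adding 90 calendar days to May 24, 2019 gives Aug 22, 2019, which is the last day of the cure period.
From Thursday, Aug 22, 2019, 3 business days (Aug 23, Aug 26, Aug 27, skipping weekends) brings us to Tuesday, Aug 27, 2019, which is the date termination becomes effective.

Aug 27, 2019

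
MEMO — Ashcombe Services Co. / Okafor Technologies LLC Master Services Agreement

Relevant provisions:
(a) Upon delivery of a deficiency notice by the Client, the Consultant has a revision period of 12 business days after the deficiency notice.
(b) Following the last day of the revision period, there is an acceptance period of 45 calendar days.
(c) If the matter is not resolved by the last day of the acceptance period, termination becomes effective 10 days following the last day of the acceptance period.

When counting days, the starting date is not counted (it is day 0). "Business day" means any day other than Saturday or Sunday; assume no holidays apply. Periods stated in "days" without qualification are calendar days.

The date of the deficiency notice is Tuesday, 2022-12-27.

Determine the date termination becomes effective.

2023-03-08

From Tuesday, 2022-12-27, 12 business days (Dec 28, Dec 29, Dec 30, Jan 2, …, Jan 10, Jan 11, Jan 12, skipping weekends) brings us to Thursday, 2023-01-12, which is the last day of the revision period.
The last day of the acceptance period: 2023-01-12 + 45 days = 2023-02-26.
Adding 10 calendar days to 2023-02-26 gives 2023-03-08, which is the date termination becomes effective.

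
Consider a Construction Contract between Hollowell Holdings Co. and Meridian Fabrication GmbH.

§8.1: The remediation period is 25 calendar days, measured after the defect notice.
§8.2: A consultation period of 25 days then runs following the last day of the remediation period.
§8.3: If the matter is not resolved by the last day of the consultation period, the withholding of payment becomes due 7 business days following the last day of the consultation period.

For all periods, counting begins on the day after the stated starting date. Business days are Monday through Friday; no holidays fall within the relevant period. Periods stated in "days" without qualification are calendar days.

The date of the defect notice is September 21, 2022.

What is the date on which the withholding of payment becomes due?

The last day of the remediation period: 25 calendar days after September 21, 2022 is October 16, 2022.
Adding 25 calendar days to October 16, 2022 gives November 10, 2022, which is the last day of the consultation period.
The date on which the withholding of payment becomes due: 7 business days after Thursday, November 10, 2022, skipping weekends — Nov 11, Nov 14, Nov 15, Nov 16, Nov 17, Nov 18, Nov 21 — lands on Monday, November 21, 2022.

November 21, 2022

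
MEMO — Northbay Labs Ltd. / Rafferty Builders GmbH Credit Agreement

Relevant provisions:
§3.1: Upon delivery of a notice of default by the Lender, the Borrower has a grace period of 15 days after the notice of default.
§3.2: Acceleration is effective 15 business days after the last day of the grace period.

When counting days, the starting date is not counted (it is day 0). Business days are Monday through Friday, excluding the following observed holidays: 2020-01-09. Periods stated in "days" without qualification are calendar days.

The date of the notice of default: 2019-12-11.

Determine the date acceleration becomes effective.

Adding 15 calendar days to 2019-12-11 gives 2019-12-26, which is the last day of the grace period.
The date acceleration becomes effective: 15 business days after Thursday, 2019-12-26, skipping weekends and the listed holiday on Jan 9 — Dec 27, Dec 30, Dec 31, Jan 1, …, Jan 15, Jan 16, Jan 17 — lands on Friday, 2020-01-17.

2020-01-17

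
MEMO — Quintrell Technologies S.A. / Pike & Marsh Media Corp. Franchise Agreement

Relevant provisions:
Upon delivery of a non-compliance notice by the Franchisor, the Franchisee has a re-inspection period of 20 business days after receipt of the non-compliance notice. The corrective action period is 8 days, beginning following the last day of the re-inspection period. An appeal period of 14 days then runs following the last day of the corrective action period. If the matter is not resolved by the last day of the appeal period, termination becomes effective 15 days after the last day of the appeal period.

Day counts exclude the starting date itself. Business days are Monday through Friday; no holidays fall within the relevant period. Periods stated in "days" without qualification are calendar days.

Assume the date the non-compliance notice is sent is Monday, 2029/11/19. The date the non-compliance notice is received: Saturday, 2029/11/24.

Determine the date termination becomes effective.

2030/01/27

From Saturday, 2029/11/24, 20 business days (Nov 26, Nov 27, Nov 28, Nov 29, …, Dec 19, Dec 20, Dec 21, skipping weekends) brings us to Friday, 2029/12/21, which is the last day of the re-inspection period.
Adding 8 calendar days to 2029/12/21 gives 2029/12/29, which is the last day of the corrective action period.
The last day of the appeal period: 14 calendar days after 2029/12/29 is 2030/01/12.
The date termination becomes effective: 2030/01/12 + 15 days = 2030/01/27.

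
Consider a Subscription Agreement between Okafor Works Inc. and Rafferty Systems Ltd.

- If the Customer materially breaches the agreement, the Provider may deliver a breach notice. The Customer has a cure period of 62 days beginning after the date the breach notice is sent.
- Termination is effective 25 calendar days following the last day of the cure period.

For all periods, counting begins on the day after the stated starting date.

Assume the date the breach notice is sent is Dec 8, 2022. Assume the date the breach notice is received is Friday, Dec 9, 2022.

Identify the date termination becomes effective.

The last day of the cure period: Dec 8, 2022 + 62 days = Feb 8, 2023.
Adding 25 calendar days to Feb 8, 2023 gives Mar 5, 2023, which is the date termination becomes effective.

Mar 5, 2023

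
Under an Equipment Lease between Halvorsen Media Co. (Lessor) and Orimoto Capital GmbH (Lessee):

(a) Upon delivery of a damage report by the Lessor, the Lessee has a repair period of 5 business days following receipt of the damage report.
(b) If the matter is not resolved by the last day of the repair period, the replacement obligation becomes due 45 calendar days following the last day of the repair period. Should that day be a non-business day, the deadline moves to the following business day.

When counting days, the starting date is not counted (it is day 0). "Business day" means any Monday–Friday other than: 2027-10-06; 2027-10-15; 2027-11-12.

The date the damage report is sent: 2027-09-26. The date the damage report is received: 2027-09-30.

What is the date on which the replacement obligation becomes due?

2027-11-22

The last day of the repair period: 5 business days after Thursday, 2027-09-30, skipping weekends and the listed holiday on Oct 6 — Oct 1, Oct 4, Oct 5, Oct 7, Oct 8 — lands on Friday, 2027-10-08.
The date on which the replacement obligation becomes due: 2027-10-08 + 45 days = 2027-11-22. 2027-11-22 is a Monday and is not a listed holiday, so no roll-forward applies.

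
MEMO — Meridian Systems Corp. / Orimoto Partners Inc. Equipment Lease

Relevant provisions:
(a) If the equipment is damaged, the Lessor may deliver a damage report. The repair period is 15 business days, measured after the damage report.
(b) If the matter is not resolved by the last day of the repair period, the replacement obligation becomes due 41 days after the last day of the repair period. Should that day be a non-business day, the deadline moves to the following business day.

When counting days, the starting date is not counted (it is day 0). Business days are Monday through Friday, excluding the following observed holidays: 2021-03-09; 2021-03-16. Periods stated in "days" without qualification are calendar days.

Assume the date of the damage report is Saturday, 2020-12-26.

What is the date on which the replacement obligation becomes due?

The last day of the repair period: counting 15 business days from Saturday, 2020-12-26 (Dec 28, Dec 29, Dec 30, Dec 31, …, Jan 13, Jan 14, Jan 15, skipping weekends) reaches Friday, 2021-01-15.
The date on which the replacement obligation becomes due: 41 calendar days after 2021-01-15 is 2021-02-25. 2021-02-25 is a Thursday and is not a listed holiday, so no roll-forward applies.

2021-02-25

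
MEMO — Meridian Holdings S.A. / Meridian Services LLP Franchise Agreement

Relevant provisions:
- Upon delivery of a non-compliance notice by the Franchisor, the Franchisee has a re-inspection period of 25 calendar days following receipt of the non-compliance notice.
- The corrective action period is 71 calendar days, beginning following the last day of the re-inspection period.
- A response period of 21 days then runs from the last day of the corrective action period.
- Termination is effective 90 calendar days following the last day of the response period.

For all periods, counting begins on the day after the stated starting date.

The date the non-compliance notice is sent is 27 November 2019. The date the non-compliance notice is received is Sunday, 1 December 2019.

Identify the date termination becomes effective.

Adding 25 calendar days to 1 December 2019 gives 26 December 2019, which is the last day of the re-inspection period.
The last day of the corrective action period: 71 calendar days after 26 December 2019 is 6 March 2020.
The last day of the response period: 21 calendar days after 6 March 2020 is 27 March 2020.
The date termination becomes effective: 90 calendar days after 27 March 2020 is 25 June 2020.

25 June 2020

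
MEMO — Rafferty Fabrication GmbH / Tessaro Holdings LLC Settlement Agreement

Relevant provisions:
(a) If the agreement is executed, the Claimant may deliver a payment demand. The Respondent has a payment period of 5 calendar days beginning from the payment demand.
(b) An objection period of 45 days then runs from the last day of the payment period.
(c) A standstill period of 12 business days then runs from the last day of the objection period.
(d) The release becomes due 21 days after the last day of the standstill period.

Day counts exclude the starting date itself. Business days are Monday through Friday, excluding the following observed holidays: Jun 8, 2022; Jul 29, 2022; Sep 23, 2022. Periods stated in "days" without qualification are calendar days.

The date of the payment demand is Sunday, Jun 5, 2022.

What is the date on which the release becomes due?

Sep 1, 2022

The last day of the payment period: Jun 5, 2022 + 5 days = Jun 10, 2022.
The last day of the objection period: Jun 10, 2022 + 45 days = Jul 25, 2022.
From Monday, Jul 25, 2022, 12 business days (Jul 26, Jul 27, Jul 28, Aug 1, …, Aug 9, Aug 10, Aug 11, skipping weekends and the listed holiday on Jul 29) brings us to Thursday, Aug 11, 2022, which is the last day of the standstill period.
The date on which the release becomes due: Aug 11, 2022 + 21 days = Sep 1, 2022.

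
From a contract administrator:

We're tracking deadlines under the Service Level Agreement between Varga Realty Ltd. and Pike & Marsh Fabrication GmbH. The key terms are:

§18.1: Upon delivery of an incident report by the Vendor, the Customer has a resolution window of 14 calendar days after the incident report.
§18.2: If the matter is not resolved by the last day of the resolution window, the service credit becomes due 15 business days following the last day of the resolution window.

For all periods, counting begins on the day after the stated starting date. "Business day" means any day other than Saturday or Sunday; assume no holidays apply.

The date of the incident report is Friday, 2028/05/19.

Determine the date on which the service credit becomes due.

2028/06/23

The last day of the resolution window: 2028/05/19 + 14 days = 2028/06/02.
From Friday, 2028/06/02, 15 business days (Jun 5, Jun 6, Jun 7, Jun 8, …, Jun 21, Jun 22, Jun 23, skipping weekends) brings us to Friday, 2028/06/23, which is the date on which the service credit becomes due.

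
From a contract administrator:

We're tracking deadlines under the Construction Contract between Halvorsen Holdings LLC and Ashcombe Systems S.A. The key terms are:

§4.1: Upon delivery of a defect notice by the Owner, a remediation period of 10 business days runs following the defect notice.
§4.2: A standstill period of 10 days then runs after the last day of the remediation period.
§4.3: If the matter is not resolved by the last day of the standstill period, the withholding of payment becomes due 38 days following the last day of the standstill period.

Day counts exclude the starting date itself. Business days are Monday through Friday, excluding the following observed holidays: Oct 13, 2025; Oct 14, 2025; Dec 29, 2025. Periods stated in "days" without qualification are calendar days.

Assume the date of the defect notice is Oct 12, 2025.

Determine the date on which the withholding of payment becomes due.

From Sunday, Oct 12, 2025, 10 business days (Oct 15, Oct 16, Oct 17, Oct 20, Oct 21, Oct 22, Oct 23, Oct 24, Oct 27, Oct 28, skipping weekends and the listed holidays on Oct 13, Oct 14) brings us to Tuesday, Oct 28, 2025, which is the last day of the remediation period.
The last day of the standstill period: 10 calendar days after Oct 28, 2025 is Nov 7, 2025.
Adding 38 calendar days to Nov 7, 2025 gives Dec 15, 2025, which is the date on which the withholding of payment becomes due.

Dec 15, 2025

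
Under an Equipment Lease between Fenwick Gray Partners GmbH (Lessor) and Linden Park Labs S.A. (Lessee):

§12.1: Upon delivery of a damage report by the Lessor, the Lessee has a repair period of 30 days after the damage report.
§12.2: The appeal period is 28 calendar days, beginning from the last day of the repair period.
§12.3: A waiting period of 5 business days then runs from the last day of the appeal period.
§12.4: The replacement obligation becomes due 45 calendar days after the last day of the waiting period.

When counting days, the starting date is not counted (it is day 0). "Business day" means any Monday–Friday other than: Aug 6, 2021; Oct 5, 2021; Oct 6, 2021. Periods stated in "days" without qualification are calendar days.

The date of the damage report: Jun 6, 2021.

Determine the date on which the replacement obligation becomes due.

The last day of the repair period: Jun 6, 2021 + 30 days = Jul 6, 2021.
The last day of the appeal period: Jul 6, 2021 + 28 days = Aug 3, 2021.
From Tuesday, Aug 3, 2021, 5 business days (Aug 4, Aug 5, Aug 9, Aug 10, Aug 11, skipping weekends and the listed holiday on Aug 6) brings us to Wednesday, Aug 11, 2021, which is the last day of the waiting period.
Adding 45 calendar days to Aug 11, 2021 gives Sep 25, 2021, which is the date on which the replacement obligation becomes due.

Sep 25, 2021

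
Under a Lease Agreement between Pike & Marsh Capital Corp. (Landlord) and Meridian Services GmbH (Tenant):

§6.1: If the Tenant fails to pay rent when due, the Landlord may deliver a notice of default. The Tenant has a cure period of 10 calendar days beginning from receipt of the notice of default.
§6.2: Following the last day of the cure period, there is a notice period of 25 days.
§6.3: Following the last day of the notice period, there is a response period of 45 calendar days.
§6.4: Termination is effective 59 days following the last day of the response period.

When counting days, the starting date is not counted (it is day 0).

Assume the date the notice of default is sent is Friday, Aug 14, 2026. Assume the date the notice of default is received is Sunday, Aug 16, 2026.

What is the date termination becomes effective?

The last day of the cure period: 10 calendar days after Aug 16, 2026 is Aug 26, 2026.
The last day of the notice period: Aug 26, 2026 + 25 days = Sep 20, 2026.
The last day of the response period: 45 calendar days after Sep 20, 2026 is Nov 4, 2026.
Adding 59 calendar days to Nov 4, 2026 gives Jan 2, 2027, which is the date termination becomes effective.

Jan 2, 2027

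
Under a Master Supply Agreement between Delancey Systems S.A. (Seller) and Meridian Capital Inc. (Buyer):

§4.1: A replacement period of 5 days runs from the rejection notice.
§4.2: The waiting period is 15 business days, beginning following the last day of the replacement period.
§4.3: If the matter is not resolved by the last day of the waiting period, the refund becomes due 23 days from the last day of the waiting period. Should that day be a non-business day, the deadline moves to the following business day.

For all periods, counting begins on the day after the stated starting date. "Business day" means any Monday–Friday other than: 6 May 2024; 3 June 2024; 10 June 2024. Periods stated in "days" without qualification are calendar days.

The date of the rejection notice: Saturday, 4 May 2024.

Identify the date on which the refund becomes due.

The last day of the replacement period: 4 May 2024 + 5 days = 9 May 2024.
The last day of the waiting period: 15 business days after Thursday, 9 May 2024, skipping weekends — May 10, May 13, May 14, May 15, …, May 28, May 29, May 30 — lands on Thursday, 30 May 2024.
The date on which the refund becomes due: 30 May 2024 + 23 days = 22 June 2024. That falls on a Saturday, so it rolls to the next business day, Monday, 24 June 2024.

24 June 2024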